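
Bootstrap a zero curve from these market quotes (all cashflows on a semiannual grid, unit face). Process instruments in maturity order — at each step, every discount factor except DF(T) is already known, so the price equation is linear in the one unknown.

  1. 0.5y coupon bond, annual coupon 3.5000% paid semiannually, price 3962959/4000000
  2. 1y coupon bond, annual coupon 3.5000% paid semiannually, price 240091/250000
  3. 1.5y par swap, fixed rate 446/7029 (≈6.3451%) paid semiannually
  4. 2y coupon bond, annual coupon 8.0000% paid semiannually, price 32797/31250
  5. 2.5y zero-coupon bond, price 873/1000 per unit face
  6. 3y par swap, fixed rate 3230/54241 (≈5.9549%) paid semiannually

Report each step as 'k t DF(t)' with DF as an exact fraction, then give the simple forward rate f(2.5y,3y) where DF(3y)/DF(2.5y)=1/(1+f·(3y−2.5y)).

step 1 [0.5y] bond c/2=7/400: DF=(3962959/4000000 − 7/400·(0))/(1+7/400) = 9737/10000 ≈ 0.973700
step 2 [1y] bond c/2=7/400: DF=(240091/250000 − 7/400·(0.973700))/(1+7/400) = 9271/10000 ≈ 0.927100
step 3 [1.5y] swap r/2=223/7029: DF=(1 − 223/7029·(0.973700+0.927100))/(1+223/7029) = 2277/2500 ≈ 0.910800
step 4 [2y] bond c/2=1/25: DF=(32797/31250 − 1/25·(0.973700+0.927100+0.910800))/(1+1/25) = 901/1000 ≈ 0.901000
step 5 [2.5y] zero: DF = P = 873/1000 ≈ 0.873000
step 6 [3y] swap r/2=1615/54241: DF=(1 − 1615/54241·(0.973700+0.927100+0.910800+0.901000+0.873000))/(1+1615/54241) = 1677/2000 ≈ 0.838500

1 1/2 9737/10000
2 1 9271/10000
3 3/2 2277/2500
4 2 901/1000
5 5/2 873/1000
6 3 1677/2000
f(2.5y,3y) = ((873/1000)/(1677/2000) − 1)/(1/2) = 46/559 ≈ 8.2290%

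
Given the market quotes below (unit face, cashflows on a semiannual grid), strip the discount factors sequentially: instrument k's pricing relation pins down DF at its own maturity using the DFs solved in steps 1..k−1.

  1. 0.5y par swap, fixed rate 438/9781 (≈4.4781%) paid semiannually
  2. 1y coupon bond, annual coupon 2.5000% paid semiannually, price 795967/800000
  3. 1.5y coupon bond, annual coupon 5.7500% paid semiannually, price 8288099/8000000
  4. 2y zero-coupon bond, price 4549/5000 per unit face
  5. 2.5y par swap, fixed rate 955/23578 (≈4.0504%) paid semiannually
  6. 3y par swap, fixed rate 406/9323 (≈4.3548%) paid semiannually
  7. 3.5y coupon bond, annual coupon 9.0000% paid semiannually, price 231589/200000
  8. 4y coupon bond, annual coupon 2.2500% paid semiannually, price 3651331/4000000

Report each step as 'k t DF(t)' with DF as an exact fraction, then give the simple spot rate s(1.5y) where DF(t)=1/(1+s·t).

1 1/2 9781/10000
2 1 4853/5000
3 3/2 4763/5000
4 2 4549/5000
5 5/2 1809/2000
6 3 4391/5000
7 7/2 542/625
8 4 2077/2500
s(1.5y) = (1/(4763/5000) − 1)/(3/2) = 158/4763 ≈ 3.3172%

step 1 [0.5y] swap r/2=219/9781: DF=(1 − 219/9781·(0))/(1+219/9781) = 9781/10000 ≈ 0.978100
step 2 [1y] bond c/2=1/80: DF=(795967/800000 − 1/80·(0.978100))/(1+1/80) = 4853/5000 ≈ 0.970600
step 3 [1.5y] bond c/2=23/800: DF=(8288099/8000000 − 23/800·(0.978100+0.970600))/(1+23/800) = 4763/5000 ≈ 0.952600
step 4 [2y] zero: DF = P = 4549/5000 ≈ 0.909800
step 5 [2.5y] swap r/2=955/47156: DF=(1 − 955/47156·(0.978100+0.970600+0.952600+0.909800))/(1+955/47156) = 1809/2000 ≈ 0.904500
step 6 [3y] swap r/2=203/9323: DF=(1 − 203/9323·(0.978100+0.970600+0.952600+0.909800+0.904500))/(1+203/9323) = 4391/5000 ≈ 0.878200
step 7 [3.5y] bond c/2=9/200: DF=(231589/200000 − 9/200·(0.978100+0.970600+0.952600+0.909800+0.904500+0.878200))/(1+9/200) = 542/625 ≈ 0.867200
step 8 [4y] bond c/2=9/800: DF=(3651331/4000000 − 9/800·(0.978100+0.970600+0.952600+0.909800+0.904500+0.878200+0.867200))/(1+9/800) = 2077/2500 ≈ 0.830800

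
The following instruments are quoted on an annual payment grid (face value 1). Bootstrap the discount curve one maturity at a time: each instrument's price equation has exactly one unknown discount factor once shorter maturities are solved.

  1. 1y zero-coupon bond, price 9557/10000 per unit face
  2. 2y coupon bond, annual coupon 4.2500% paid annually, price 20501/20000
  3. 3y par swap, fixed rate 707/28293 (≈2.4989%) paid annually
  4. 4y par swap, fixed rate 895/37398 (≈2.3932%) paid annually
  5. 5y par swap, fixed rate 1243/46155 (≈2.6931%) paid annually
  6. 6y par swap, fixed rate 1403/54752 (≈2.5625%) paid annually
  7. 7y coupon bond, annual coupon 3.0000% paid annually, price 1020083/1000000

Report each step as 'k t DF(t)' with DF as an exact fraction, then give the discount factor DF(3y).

1 1 9557/10000
2 2 9443/10000
3 3 9293/10000
4 4 1821/2000
5 5 8757/10000
6 6 8597/10000
7 7 8309/10000
DF(3y) = 9293/10000 ≈ 0.929300

step 1 [1y] zero: DF = P = 9557/10000 ≈ 0.955700
step 2 [2y] bond c/1=17/400: DF=(20501/20000 − 17/400·(0.955700))/(1+17/400) = 9443/10000 ≈ 0.944300
step 3 [3y] swap r/1=707/28293: DF=(1 − 707/28293·(0.955700+0.944300))/(1+707/28293) = 9293/10000 ≈ 0.929300
step 4 [4y] swap r/1=895/37398: DF=(1 − 895/37398·(0.955700+0.944300+0.929300))/(1+895/37398) = 1821/2000 ≈ 0.910500
step 5 [5y] swap r/1=1243/46155: DF=(1 − 1243/46155·(0.955700+0.944300+0.929300+0.910500))/(1+1243/46155) = 8757/10000 ≈ 0.875700
step 6 [6y] swap r/1=1403/54752: DF=(1 − 1403/54752·(0.955700+0.944300+0.929300+0.910500+0.875700))/(1+1403/54752) = 8597/10000 ≈ 0.859700
step 7 [7y] bond c/1=3/100: DF=(1020083/1000000 − 3/100·(0.955700+0.944300+0.929300+0.910500+0.875700+0.859700))/(1+3/100) = 8309/10000 ≈ 0.830900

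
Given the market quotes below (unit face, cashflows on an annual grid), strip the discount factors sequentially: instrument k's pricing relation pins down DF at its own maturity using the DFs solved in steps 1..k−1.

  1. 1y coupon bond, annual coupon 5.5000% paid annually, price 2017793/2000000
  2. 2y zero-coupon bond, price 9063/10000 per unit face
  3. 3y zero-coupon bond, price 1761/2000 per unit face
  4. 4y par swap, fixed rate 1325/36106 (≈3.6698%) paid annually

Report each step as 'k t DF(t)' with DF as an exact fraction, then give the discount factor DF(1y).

step 1 [1y] bond c/1=11/200: DF=(2017793/2000000 − 11/200·(0))/(1+11/200) = 9563/10000 ≈ 0.956300
step 2 [2y] zero: DF = P = 9063/10000 ≈ 0.906300
step 3 [3y] zero: DF = P = 1761/2000 ≈ 0.880500
step 4 [4y] swap r/1=1325/36106: DF=(1 − 1325/36106·(0.956300+0.906300+0.880500))/(1+1325/36106) = 347/400 ≈ 0.867500

1 1 9563/10000
2 2 9063/10000
3 3 1761/2000
4 4 347/400
DF(1y) = 9563/10000 ≈ 0.956300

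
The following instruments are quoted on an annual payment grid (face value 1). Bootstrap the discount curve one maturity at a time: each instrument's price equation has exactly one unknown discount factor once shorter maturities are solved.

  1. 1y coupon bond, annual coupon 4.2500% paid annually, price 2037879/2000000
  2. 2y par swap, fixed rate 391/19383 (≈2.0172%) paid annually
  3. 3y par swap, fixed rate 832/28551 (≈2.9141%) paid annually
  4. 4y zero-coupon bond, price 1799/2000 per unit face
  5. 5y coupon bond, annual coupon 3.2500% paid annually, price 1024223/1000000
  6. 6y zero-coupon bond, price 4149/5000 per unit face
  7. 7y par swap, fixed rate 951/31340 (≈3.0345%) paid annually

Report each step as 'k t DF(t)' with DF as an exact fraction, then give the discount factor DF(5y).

1 1 4887/5000
2 2 9609/10000
3 3 573/625
4 4 1799/2000
5 5 4369/5000
6 6 4149/5000
7 7 4049/5000
DF(5y) = 4369/5000 ≈ 0.873800

step 1 [1y] bond c/1=17/400: DF=(2037879/2000000 − 17/400·(0))/(1+17/400) = 4887/5000 ≈ 0.977400
step 2 [2y] swap r/1=391/19383: DF=(1 − 391/19383·(0.977400))/(1+391/19383) = 9609/10000 ≈ 0.960900
step 3 [3y] swap r/1=832/28551: DF=(1 − 832/28551·(0.977400+0.960900))/(1+832/28551) = 573/625 ≈ 0.916800
step 4 [4y] zero: DF = P = 1799/2000 ≈ 0.899500
step 5 [5y] bond c/1=13/400: DF=(1024223/1000000 − 13/400·(0.977400+0.960900+0.916800+0.899500))/(1+13/400) = 4369/5000 ≈ 0.873800
step 6 [6y] zero: DF = P = 4149/5000 ≈ 0.829800
step 7 [7y] swap r/1=951/31340: DF=(1 − 951/31340·(0.977400+0.960900+0.916800+0.899500+0.873800+0.829800))/(1+951/31340) = 4049/5000 ≈ 0.809800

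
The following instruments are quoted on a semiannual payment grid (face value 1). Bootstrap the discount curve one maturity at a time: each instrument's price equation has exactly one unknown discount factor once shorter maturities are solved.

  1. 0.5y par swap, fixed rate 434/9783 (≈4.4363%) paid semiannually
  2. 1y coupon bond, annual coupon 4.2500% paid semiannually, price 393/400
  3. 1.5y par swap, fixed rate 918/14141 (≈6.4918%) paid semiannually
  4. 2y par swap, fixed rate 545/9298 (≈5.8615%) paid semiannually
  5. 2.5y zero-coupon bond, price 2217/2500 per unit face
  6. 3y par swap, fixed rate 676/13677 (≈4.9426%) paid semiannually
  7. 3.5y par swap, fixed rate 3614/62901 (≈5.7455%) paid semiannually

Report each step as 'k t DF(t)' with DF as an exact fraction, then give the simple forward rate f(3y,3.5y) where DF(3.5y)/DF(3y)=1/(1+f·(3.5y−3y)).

1 1/2 9783/10000
2 1 9417/10000
3 3/2 4541/5000
4 2 891/1000
5 5/2 2217/2500
6 3 1081/1250
7 7/2 8193/10000
f(3y,3.5y) = ((1081/1250)/(8193/10000) − 1)/(1/2) = 910/8193 ≈ 11.1070%

step 1 [0.5y] swap r/2=217/9783: DF=(1 − 217/9783·(0))/(1+217/9783) = 9783/10000 ≈ 0.978300
step 2 [1y] bond c/2=17/800: DF=(393/400 − 17/800·(0.978300))/(1+17/800) = 9417/10000 ≈ 0.941700
step 3 [1.5y] swap r/2=459/14141: DF=(1 − 459/14141·(0.978300+0.941700))/(1+459/14141) = 4541/5000 ≈ 0.908200
step 4 [2y] swap r/2=545/18596: DF=(1 − 545/18596·(0.978300+0.941700+0.908200))/(1+545/18596) = 891/1000 ≈ 0.891000
step 5 [2.5y] zero: DF = P = 2217/2500 ≈ 0.886800
step 6 [3y] swap r/2=338/13677: DF=(1 − 338/13677·(0.978300+0.941700+0.908200+0.891000+0.886800))/(1+338/13677) = 1081/1250 ≈ 0.864800
step 7 [3.5y] swap r/2=1807/62901: DF=(1 − 1807/62901·(0.978300+0.941700+0.908200+0.891000+0.886800+0.864800))/(1+1807/62901) = 8193/10000 ≈ 0.819300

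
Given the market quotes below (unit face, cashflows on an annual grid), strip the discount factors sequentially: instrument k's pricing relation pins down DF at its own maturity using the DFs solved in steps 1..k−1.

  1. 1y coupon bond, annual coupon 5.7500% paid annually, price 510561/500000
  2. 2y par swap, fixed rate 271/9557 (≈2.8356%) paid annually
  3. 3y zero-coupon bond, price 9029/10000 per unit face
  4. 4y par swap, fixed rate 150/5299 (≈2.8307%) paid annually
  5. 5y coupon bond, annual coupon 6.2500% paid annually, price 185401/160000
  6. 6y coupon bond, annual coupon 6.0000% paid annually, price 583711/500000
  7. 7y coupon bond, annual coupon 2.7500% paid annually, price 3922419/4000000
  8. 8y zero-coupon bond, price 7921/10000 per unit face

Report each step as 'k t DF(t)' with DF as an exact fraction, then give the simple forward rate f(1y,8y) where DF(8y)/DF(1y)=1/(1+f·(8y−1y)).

1 1 1207/1250
2 2 4729/5000
3 3 9029/10000
4 4 179/200
5 5 2181/2500
6 6 421/500
7 7 2023/2500
8 8 7921/10000
f(1y,8y) = ((1207/1250)/(7921/10000) − 1)/(7) = 1735/55447 ≈ 3.1291%

step 1 [1y] bond c/1=23/400: DF=(510561/500000 − 23/400·(0))/(1+23/400) = 1207/1250 ≈ 0.965600
step 2 [2y] swap r/1=271/9557: DF=(1 − 271/9557·(0.965600))/(1+271/9557) = 4729/5000 ≈ 0.945800
step 3 [3y] zero: DF = P = 9029/10000 ≈ 0.902900
step 4 [4y] swap r/1=150/5299: DF=(1 − 150/5299·(0.965600+0.945800+0.902900))/(1+150/5299) = 179/200 ≈ 0.895000
step 5 [5y] bond c/1=1/16: DF=(185401/160000 − 1/16·(0.965600+0.945800+0.902900+0.895000))/(1+1/16) = 2181/2500 ≈ 0.872400
step 6 [6y] bond c/1=3/50: DF=(583711/500000 − 3/50·(0.965600+0.945800+0.902900+0.895000+0.872400))/(1+3/50) = 421/500 ≈ 0.842000
step 7 [7y] bond c/1=11/400: DF=(3922419/4000000 − 11/400·(0.965600+0.945800+0.902900+0.895000+0.872400+0.842000))/(1+11/400) = 2023/2500 ≈ 0.809200
step 8 [8y] zero: DF = P = 7921/10000 ≈ 0.792100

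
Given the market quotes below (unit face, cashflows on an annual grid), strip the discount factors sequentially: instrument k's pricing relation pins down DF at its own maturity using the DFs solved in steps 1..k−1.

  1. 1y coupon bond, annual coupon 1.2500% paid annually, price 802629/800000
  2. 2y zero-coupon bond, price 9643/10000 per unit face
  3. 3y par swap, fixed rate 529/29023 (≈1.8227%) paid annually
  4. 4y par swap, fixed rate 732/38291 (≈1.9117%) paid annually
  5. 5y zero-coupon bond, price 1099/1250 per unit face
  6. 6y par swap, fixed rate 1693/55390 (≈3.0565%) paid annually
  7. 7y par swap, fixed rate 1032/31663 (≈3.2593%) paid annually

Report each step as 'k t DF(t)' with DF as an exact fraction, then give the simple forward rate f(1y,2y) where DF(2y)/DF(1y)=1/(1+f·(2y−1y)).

1 1 9909/10000
2 2 9643/10000
3 3 9471/10000
4 4 2317/2500
5 5 1099/1250
6 6 8307/10000
7 7 496/625
f(1y,2y) = ((9909/10000)/(9643/10000) − 1)/(1) = 266/9643 ≈ 2.7585%

step 1 [1y] bond c/1=1/80: DF=(802629/800000 − 1/80·(0))/(1+1/80) = 9909/10000 ≈ 0.990900
step 2 [2y] zero: DF = P = 9643/10000 ≈ 0.964300
step 3 [3y] swap r/1=529/29023: DF=(1 − 529/29023·(0.990900+0.964300))/(1+529/29023) = 9471/10000 ≈ 0.947100
step 4 [4y] swap r/1=732/38291: DF=(1 − 732/38291·(0.990900+0.964300+0.947100))/(1+732/38291) = 2317/2500 ≈ 0.926800
step 5 [5y] zero: DF = P = 1099/1250 ≈ 0.879200
step 6 [6y] swap r/1=1693/55390: DF=(1 − 1693/55390·(0.990900+0.964300+0.947100+0.926800+0.879200))/(1+1693/55390) = 8307/10000 ≈ 0.830700
step 7 [7y] swap r/1=1032/31663: DF=(1 − 1032/31663·(0.990900+0.964300+0.947100+0.926800+0.879200+0.830700))/(1+1032/31663) = 496/625 ≈ 0.793600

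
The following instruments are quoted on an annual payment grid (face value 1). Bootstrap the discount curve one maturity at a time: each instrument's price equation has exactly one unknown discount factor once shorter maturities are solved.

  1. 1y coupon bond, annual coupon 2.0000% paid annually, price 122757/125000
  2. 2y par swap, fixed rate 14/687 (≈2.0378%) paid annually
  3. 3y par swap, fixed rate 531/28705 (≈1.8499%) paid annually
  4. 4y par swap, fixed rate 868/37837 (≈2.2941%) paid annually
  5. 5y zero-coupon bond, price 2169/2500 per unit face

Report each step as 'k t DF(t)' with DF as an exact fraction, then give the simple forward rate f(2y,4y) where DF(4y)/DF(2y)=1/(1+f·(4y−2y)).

1 1 2407/2500
2 2 1201/1250
3 3 9469/10000
4 4 2283/2500
5 5 2169/2500
f(2y,4y) = ((1201/1250)/(2283/2500) − 1)/(2) = 119/4566 ≈ 2.6062%

step 1 [1y] bond c/1=1/50: DF=(122757/125000 − 1/50·(0))/(1+1/50) = 2407/2500 ≈ 0.962800
step 2 [2y] swap r/1=14/687: DF=(1 − 14/687·(0.962800))/(1+14/687) = 1201/1250 ≈ 0.960800
step 3 [3y] swap r/1=531/28705: DF=(1 − 531/28705·(0.962800+0.960800))/(1+531/28705) = 9469/10000 ≈ 0.946900
step 4 [4y] swap r/1=868/37837: DF=(1 − 868/37837·(0.962800+0.960800+0.946900))/(1+868/37837) = 2283/2500 ≈ 0.913200
step 5 [5y] zero: DF = P = 2169/2500 ≈ 0.867600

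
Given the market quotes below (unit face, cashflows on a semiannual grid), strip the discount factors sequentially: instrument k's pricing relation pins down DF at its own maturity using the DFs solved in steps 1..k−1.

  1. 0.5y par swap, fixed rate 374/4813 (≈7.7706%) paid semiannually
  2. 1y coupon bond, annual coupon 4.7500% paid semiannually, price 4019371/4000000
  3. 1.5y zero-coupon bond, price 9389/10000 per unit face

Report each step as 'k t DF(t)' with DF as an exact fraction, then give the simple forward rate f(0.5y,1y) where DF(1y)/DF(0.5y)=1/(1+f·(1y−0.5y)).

1 1/2 4813/5000
2 1 1199/1250
3 3/2 9389/10000
f(0.5y,1y) = ((4813/5000)/(1199/1250) − 1)/(1/2) = 17/2398 ≈ 0.7089%

step 1 [0.5y] swap r/2=187/4813: DF=(1 − 187/4813·(0))/(1+187/4813) = 4813/5000 ≈ 0.962600
step 2 [1y] bond c/2=19/800: DF=(4019371/4000000 − 19/800·(0.962600))/(1+19/800) = 1199/1250 ≈ 0.959200
step 3 [1.5y] zero: DF = P = 9389/10000 ≈ 0.938900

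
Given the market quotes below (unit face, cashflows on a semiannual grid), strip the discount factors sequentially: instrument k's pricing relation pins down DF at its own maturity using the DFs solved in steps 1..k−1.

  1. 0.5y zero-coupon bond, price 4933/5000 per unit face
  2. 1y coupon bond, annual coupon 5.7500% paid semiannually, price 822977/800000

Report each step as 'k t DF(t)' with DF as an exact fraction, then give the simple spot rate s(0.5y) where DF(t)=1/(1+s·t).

step 1 [0.5y] zero: DF = P = 4933/5000 ≈ 0.986600
step 2 [1y] bond c/2=23/800: DF=(822977/800000 − 23/800·(0.986600))/(1+23/800) = 2431/2500 ≈ 0.972400

1 1/2 4933/5000
2 1 2431/2500
s(0.5y) = (1/(4933/5000) − 1)/(1/2) = 134/4933 ≈ 2.7164%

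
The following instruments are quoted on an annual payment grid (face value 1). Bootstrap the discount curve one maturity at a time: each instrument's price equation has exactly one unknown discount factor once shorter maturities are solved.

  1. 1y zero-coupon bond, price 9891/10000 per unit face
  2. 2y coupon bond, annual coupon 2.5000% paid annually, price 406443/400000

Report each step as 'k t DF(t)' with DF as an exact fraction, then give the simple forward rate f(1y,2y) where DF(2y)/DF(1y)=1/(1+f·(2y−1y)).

step 1 [1y] zero: DF = P = 9891/10000 ≈ 0.989100
step 2 [2y] bond c/1=1/40: DF=(406443/400000 − 1/40·(0.989100))/(1+1/40) = 1209/1250 ≈ 0.967200

1 1 9891/10000
2 2 1209/1250
f(1y,2y) = ((9891/10000)/(1209/1250) − 1)/(1) = 73/3224 ≈ 2.2643%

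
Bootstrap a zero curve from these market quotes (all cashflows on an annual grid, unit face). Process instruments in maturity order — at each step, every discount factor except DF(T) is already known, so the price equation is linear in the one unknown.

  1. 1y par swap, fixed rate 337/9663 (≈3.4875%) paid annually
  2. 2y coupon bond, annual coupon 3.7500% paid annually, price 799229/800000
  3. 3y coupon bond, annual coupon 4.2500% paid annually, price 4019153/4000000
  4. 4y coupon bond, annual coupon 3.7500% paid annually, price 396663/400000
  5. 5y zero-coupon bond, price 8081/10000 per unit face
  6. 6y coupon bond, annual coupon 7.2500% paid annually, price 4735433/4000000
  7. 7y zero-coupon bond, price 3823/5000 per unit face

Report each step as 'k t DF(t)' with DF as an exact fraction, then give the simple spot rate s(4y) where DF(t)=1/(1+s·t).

step 1 [1y] swap r/1=337/9663: DF=(1 − 337/9663·(0))/(1+337/9663) = 9663/10000 ≈ 0.966300
step 2 [2y] bond c/1=3/80: DF=(799229/800000 − 3/80·(0.966300))/(1+3/80) = 116/125 ≈ 0.928000
step 3 [3y] bond c/1=17/400: DF=(4019153/4000000 − 17/400·(0.966300+0.928000))/(1+17/400) = 4433/5000 ≈ 0.886600
step 4 [4y] bond c/1=3/80: DF=(396663/400000 − 3/80·(0.966300+0.928000+0.886600))/(1+3/80) = 8553/10000 ≈ 0.855300
step 5 [5y] zero: DF = P = 8081/10000 ≈ 0.808100
step 6 [6y] bond c/1=29/400: DF=(4735433/4000000 − 29/400·(0.966300+0.928000+0.886600+0.855300+0.808100))/(1+29/400) = 4017/5000 ≈ 0.803400
step 7 [7y] zero: DF = P = 3823/5000 ≈ 0.764600

1 1 9663/10000
2 2 116/125
3 3 4433/5000
4 4 8553/10000
5 5 8081/10000
6 6 4017/5000
7 7 3823/5000
s(4y) = (1/(8553/10000) − 1)/(4) = 1447/34212 ≈ 4.2295%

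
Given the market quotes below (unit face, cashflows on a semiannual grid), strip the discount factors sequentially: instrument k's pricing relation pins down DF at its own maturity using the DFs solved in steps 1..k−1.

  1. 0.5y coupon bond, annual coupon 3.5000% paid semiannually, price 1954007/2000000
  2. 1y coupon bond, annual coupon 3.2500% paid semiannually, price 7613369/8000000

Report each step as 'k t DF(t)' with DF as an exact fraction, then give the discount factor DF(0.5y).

step 1 [0.5y] bond c/2=7/400: DF=(1954007/2000000 − 7/400·(0))/(1+7/400) = 4801/5000 ≈ 0.960200
step 2 [1y] bond c/2=13/800: DF=(7613369/8000000 − 13/800·(0.960200))/(1+13/800) = 9211/10000 ≈ 0.921100

1 1/2 4801/5000
2 1 9211/10000
DF(0.5y) = 4801/5000 ≈ 0.960200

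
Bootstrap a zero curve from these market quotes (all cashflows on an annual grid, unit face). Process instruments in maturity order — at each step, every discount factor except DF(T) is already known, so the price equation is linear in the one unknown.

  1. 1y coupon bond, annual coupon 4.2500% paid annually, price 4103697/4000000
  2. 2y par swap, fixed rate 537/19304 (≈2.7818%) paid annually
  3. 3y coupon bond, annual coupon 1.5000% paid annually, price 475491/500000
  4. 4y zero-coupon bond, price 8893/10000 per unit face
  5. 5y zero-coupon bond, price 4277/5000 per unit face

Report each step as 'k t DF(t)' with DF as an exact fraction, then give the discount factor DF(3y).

step 1 [1y] bond c/1=17/400: DF=(4103697/4000000 − 17/400·(0))/(1+17/400) = 9841/10000 ≈ 0.984100
step 2 [2y] swap r/1=537/19304: DF=(1 − 537/19304·(0.984100))/(1+537/19304) = 9463/10000 ≈ 0.946300
step 3 [3y] bond c/1=3/200: DF=(475491/500000 − 3/200·(0.984100+0.946300))/(1+3/200) = 2271/2500 ≈ 0.908400
step 4 [4y] zero: DF = P = 8893/10000 ≈ 0.889300
step 5 [5y] zero: DF = P = 4277/5000 ≈ 0.855400

1 1 9841/10000
2 2 9463/10000
3 3 2271/2500
4 4 8893/10000
5 5 4277/5000
DF(3y) = 2271/2500 ≈ 0.908400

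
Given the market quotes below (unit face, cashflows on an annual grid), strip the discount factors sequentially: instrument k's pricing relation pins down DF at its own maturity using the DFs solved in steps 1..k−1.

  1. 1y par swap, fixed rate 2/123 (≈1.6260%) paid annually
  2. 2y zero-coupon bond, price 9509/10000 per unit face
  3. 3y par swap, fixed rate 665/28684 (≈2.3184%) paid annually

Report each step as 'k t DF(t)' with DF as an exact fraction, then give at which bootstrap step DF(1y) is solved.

1 1 123/125
2 2 9509/10000
3 3 1867/2000
DF(1y) is solved at step 1

step 1 [1y] swap r/1=2/123: DF=(1 − 2/123·(0))/(1+2/123) = 123/125 ≈ 0.984000
step 2 [2y] zero: DF = P = 9509/10000 ≈ 0.950900
step 3 [3y] swap r/1=665/28684: DF=(1 − 665/28684·(0.984000+0.950900))/(1+665/28684) = 1867/2000 ≈ 0.933500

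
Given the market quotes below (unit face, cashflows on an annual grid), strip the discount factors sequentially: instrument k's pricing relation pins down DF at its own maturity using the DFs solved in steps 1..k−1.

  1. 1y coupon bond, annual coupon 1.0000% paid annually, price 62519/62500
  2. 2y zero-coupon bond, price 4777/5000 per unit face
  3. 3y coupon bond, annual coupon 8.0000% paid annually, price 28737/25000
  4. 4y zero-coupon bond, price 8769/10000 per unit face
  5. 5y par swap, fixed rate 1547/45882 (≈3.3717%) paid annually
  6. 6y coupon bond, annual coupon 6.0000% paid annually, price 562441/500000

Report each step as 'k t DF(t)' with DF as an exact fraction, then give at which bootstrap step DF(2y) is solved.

step 1 [1y] bond c/1=1/100: DF=(62519/62500 − 1/100·(0))/(1+1/100) = 619/625 ≈ 0.990400
step 2 [2y] zero: DF = P = 4777/5000 ≈ 0.955400
step 3 [3y] bond c/1=2/25: DF=(28737/25000 − 2/25·(0.990400+0.955400))/(1+2/25) = 4601/5000 ≈ 0.920200
step 4 [4y] zero: DF = P = 8769/10000 ≈ 0.876900
step 5 [5y] swap r/1=1547/45882: DF=(1 − 1547/45882·(0.990400+0.955400+0.920200+0.876900))/(1+1547/45882) = 8453/10000 ≈ 0.845300
step 6 [6y] bond c/1=3/50: DF=(562441/500000 − 3/50·(0.990400+0.955400+0.920200+0.876900+0.845300))/(1+3/50) = 1603/2000 ≈ 0.801500

1 1 619/625
2 2 4777/5000
3 3 4601/5000
4 4 8769/10000
5 5 8453/10000
6 6 1603/2000
DF(2y) is solved at step 2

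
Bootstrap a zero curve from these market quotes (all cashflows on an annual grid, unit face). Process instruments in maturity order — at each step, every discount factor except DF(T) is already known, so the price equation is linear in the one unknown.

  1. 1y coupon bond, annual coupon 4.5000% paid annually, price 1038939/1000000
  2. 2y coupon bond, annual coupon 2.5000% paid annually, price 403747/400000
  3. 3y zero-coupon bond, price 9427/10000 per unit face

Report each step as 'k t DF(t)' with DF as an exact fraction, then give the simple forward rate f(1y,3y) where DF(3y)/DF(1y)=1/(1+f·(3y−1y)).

1 1 4971/5000
2 2 1921/2000
3 3 9427/10000
f(1y,3y) = ((4971/5000)/(9427/10000) − 1)/(2) = 515/18854 ≈ 2.7315%

step 1 [1y] bond c/1=9/200: DF=(1038939/1000000 − 9/200·(0))/(1+9/200) = 4971/5000 ≈ 0.994200
step 2 [2y] bond c/1=1/40: DF=(403747/400000 − 1/40·(0.994200))/(1+1/40) = 1921/2000 ≈ 0.960500
step 3 [3y] zero: DF = P = 9427/10000 ≈ 0.942700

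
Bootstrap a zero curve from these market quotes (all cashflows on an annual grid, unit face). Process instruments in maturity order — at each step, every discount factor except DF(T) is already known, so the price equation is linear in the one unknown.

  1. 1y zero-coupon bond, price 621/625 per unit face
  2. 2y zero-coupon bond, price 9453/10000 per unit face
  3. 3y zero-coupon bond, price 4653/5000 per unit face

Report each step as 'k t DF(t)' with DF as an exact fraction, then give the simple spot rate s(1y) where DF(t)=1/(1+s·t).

1 1 621/625
2 2 9453/10000
3 3 4653/5000
s(1y) = (1/(621/625) − 1)/(1) = 4/621 ≈ 0.6441%

step 1 [1y] zero: DF = P = 621/625 ≈ 0.993600
step 2 [2y] zero: DF = P = 9453/10000 ≈ 0.945300
step 3 [3y] zero: DF = P = 4653/5000 ≈ 0.930600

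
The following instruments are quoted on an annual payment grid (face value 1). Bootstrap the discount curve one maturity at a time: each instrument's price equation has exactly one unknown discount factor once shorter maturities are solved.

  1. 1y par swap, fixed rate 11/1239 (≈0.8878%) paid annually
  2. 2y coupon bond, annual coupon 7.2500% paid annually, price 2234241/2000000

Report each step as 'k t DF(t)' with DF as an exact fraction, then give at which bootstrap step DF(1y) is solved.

1 1 1239/1250
2 2 4873/5000
DF(1y) is solved at step 1

step 1 [1y] swap r/1=11/1239: DF=(1 − 11/1239·(0))/(1+11/1239) = 1239/1250 ≈ 0.991200
step 2 [2y] bond c/1=29/400: DF=(2234241/2000000 − 29/400·(0.991200))/(1+29/400) = 4873/5000 ≈ 0.974600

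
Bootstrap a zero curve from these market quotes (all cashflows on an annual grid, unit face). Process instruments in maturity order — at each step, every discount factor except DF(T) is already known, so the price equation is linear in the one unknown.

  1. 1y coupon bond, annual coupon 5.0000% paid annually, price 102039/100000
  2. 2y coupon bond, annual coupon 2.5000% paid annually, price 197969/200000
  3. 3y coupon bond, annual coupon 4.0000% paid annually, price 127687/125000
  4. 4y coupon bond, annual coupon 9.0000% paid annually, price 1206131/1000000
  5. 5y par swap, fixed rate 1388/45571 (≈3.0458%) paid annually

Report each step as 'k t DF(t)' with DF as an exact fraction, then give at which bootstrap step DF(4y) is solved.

1 1 4859/5000
2 2 471/500
3 3 4543/5000
4 4 1747/2000
5 5 2153/2500
DF(4y) is solved at step 4

step 1 [1y] bond c/1=1/20: DF=(102039/100000 − 1/20·(0))/(1+1/20) = 4859/5000 ≈ 0.971800
step 2 [2y] bond c/1=1/40: DF=(197969/200000 − 1/40·(0.971800))/(1+1/40) = 471/500 ≈ 0.942000
step 3 [3y] bond c/1=1/25: DF=(127687/125000 − 1/25·(0.971800+0.942000))/(1+1/25) = 4543/5000 ≈ 0.908600
step 4 [4y] bond c/1=9/100: DF=(1206131/1000000 − 9/100·(0.971800+0.942000+0.908600))/(1+9/100) = 1747/2000 ≈ 0.873500
step 5 [5y] swap r/1=1388/45571: DF=(1 − 1388/45571·(0.971800+0.942000+0.908600+0.873500))/(1+1388/45571) = 2153/2500 ≈ 0.861200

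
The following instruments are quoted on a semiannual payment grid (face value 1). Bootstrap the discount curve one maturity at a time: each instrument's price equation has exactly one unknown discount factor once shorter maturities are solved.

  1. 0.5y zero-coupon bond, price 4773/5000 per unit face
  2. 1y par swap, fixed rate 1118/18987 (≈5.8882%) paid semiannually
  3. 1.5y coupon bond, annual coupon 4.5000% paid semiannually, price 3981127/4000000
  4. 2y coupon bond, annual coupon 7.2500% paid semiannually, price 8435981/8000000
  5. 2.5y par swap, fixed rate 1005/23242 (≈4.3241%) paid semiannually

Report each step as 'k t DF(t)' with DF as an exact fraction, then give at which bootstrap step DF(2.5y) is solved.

1 1/2 4773/5000
2 1 9441/10000
3 3/2 2329/2500
4 2 4593/5000
5 5/2 1799/2000
DF(2.5y) is solved at step 5

step 1 [0.5y] zero: DF = P = 4773/5000 ≈ 0.954600
step 2 [1y] swap r/2=559/18987: DF=(1 − 559/18987·(0.954600))/(1+559/18987) = 9441/10000 ≈ 0.944100
step 3 [1.5y] bond c/2=9/400: DF=(3981127/4000000 − 9/400·(0.954600+0.944100))/(1+9/400) = 2329/2500 ≈ 0.931600
step 4 [2y] bond c/2=29/800: DF=(8435981/8000000 − 29/800·(0.954600+0.944100+0.931600))/(1+29/800) = 4593/5000 ≈ 0.918600
step 5 [2.5y] swap r/2=1005/46484: DF=(1 − 1005/46484·(0.954600+0.944100+0.931600+0.918600))/(1+1005/46484) = 1799/2000 ≈ 0.899500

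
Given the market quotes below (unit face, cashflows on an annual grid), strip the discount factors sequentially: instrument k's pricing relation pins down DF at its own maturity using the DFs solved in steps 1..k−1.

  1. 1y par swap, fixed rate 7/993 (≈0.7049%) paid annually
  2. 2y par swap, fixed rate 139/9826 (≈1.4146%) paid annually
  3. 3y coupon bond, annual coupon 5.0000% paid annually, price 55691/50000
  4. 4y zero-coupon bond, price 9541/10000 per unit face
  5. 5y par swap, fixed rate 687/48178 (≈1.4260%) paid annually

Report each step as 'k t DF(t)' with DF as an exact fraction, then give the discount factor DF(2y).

step 1 [1y] swap r/1=7/993: DF=(1 − 7/993·(0))/(1+7/993) = 993/1000 ≈ 0.993000
step 2 [2y] swap r/1=139/9826: DF=(1 − 139/9826·(0.993000))/(1+139/9826) = 4861/5000 ≈ 0.972200
step 3 [3y] bond c/1=1/20: DF=(55691/50000 − 1/20·(0.993000+0.972200))/(1+1/20) = 1209/1250 ≈ 0.967200
step 4 [4y] zero: DF = P = 9541/10000 ≈ 0.954100
step 5 [5y] swap r/1=687/48178: DF=(1 − 687/48178·(0.993000+0.972200+0.967200+0.954100))/(1+687/48178) = 9313/10000 ≈ 0.931300

1 1 993/1000
2 2 4861/5000
3 3 1209/1250
4 4 9541/10000
5 5 9313/10000
DF(2y) = 4861/5000 ≈ 0.972200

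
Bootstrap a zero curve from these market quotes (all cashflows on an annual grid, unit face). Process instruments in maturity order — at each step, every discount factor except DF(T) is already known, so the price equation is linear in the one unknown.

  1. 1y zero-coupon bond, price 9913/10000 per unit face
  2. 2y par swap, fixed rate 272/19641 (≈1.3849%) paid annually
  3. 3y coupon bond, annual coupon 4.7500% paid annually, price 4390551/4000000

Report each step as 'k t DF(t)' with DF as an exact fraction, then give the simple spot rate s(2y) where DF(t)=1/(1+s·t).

step 1 [1y] zero: DF = P = 9913/10000 ≈ 0.991300
step 2 [2y] swap r/1=272/19641: DF=(1 − 272/19641·(0.991300))/(1+272/19641) = 608/625 ≈ 0.972800
step 3 [3y] bond c/1=19/400: DF=(4390551/4000000 − 19/400·(0.991300+0.972800))/(1+19/400) = 2397/2500 ≈ 0.958800

1 1 9913/10000
2 2 608/625
3 3 2397/2500
s(2y) = (1/(608/625) − 1)/(2) = 17/1216 ≈ 1.3980%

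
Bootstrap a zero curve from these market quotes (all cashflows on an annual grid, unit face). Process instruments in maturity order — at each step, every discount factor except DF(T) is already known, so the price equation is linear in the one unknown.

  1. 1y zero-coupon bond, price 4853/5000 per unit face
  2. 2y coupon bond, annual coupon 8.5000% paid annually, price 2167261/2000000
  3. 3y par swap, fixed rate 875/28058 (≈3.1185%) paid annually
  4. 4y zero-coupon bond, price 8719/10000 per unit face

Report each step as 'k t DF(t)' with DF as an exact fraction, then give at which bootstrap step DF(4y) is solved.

step 1 [1y] zero: DF = P = 4853/5000 ≈ 0.970600
step 2 [2y] bond c/1=17/200: DF=(2167261/2000000 − 17/200·(0.970600))/(1+17/200) = 9227/10000 ≈ 0.922700
step 3 [3y] swap r/1=875/28058: DF=(1 − 875/28058·(0.970600+0.922700))/(1+875/28058) = 73/80 ≈ 0.912500
step 4 [4y] zero: DF = P = 8719/10000 ≈ 0.871900

1 1 4853/5000
2 2 9227/10000
3 3 73/80
4 4 8719/10000
DF(4y) is solved at step 4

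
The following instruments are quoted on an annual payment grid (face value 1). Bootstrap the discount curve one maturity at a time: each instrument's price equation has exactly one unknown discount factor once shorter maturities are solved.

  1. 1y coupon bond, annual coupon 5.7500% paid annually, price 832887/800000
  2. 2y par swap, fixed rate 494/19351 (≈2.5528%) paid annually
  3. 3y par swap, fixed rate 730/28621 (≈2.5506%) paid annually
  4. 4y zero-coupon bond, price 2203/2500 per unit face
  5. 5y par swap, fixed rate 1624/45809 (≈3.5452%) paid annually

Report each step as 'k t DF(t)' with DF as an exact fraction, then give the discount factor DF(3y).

1 1 1969/2000
2 2 4753/5000
3 3 927/1000
4 4 2203/2500
5 5 1047/1250
DF(3y) = 927/1000 ≈ 0.927000

step 1 [1y] bond c/1=23/400: DF=(832887/800000 − 23/400·(0))/(1+23/400) = 1969/2000 ≈ 0.984500
step 2 [2y] swap r/1=494/19351: DF=(1 − 494/19351·(0.984500))/(1+494/19351) = 4753/5000 ≈ 0.950600
step 3 [3y] swap r/1=730/28621: DF=(1 − 730/28621·(0.984500+0.950600))/(1+730/28621) = 927/1000 ≈ 0.927000
step 4 [4y] zero: DF = P = 2203/2500 ≈ 0.881200
step 5 [5y] swap r/1=1624/45809: DF=(1 − 1624/45809·(0.984500+0.950600+0.927000+0.881200))/(1+1624/45809) = 1047/1250 ≈ 0.837600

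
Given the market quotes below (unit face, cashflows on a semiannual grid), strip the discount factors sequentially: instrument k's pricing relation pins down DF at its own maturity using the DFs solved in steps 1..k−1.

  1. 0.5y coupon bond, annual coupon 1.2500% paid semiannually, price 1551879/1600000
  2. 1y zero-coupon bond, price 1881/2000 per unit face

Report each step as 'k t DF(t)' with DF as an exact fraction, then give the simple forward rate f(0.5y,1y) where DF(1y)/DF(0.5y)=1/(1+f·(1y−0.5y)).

step 1 [0.5y] bond c/2=1/160: DF=(1551879/1600000 − 1/160·(0))/(1+1/160) = 9639/10000 ≈ 0.963900
step 2 [1y] zero: DF = P = 1881/2000 ≈ 0.940500

1 1/2 9639/10000
2 1 1881/2000
f(0.5y,1y) = ((9639/10000)/(1881/2000) − 1)/(1/2) = 52/1045 ≈ 4.9761%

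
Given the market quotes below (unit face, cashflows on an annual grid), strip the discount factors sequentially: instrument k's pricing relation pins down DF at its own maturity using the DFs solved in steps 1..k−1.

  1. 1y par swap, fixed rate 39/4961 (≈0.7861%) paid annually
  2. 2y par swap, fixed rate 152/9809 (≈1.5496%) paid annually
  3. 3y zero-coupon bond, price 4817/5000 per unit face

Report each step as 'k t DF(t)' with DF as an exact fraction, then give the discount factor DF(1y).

step 1 [1y] swap r/1=39/4961: DF=(1 − 39/4961·(0))/(1+39/4961) = 4961/5000 ≈ 0.992200
step 2 [2y] swap r/1=152/9809: DF=(1 − 152/9809·(0.992200))/(1+152/9809) = 606/625 ≈ 0.969600
step 3 [3y] zero: DF = P = 4817/5000 ≈ 0.963400

1 1 4961/5000
2 2 606/625
3 3 4817/5000
DF(1y) = 4961/5000 ≈ 0.992200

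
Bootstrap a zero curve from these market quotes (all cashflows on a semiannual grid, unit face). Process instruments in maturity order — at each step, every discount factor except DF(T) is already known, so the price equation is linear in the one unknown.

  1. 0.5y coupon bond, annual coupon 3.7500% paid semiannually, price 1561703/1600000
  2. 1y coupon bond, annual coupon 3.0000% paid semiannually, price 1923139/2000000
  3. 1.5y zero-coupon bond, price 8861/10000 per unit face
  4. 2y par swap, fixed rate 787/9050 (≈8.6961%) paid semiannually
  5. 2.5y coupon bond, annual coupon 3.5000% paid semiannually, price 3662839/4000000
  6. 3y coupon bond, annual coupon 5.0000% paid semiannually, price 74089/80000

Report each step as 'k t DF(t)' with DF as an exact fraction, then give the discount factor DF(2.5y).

1 1/2 9581/10000
2 1 2333/2500
3 3/2 8861/10000
4 2 4213/5000
5 5/2 8377/10000
6 3 1987/2500
DF(2.5y) = 8377/10000 ≈ 0.837700

step 1 [0.5y] bond c/2=3/160: DF=(1561703/1600000 − 3/160·(0))/(1+3/160) = 9581/10000 ≈ 0.958100
step 2 [1y] bond c/2=3/200: DF=(1923139/2000000 − 3/200·(0.958100))/(1+3/200) = 2333/2500 ≈ 0.933200
step 3 [1.5y] zero: DF = P = 8861/10000 ≈ 0.886100
step 4 [2y] swap r/2=787/18100: DF=(1 − 787/18100·(0.958100+0.933200+0.886100))/(1+787/18100) = 4213/5000 ≈ 0.842600
step 5 [2.5y] bond c/2=7/400: DF=(3662839/4000000 − 7/400·(0.958100+0.933200+0.886100+0.842600))/(1+7/400) = 8377/10000 ≈ 0.837700
step 6 [3y] bond c/2=1/40: DF=(74089/80000 − 1/40·(0.958100+0.933200+0.886100+0.842600+0.837700))/(1+1/40) = 1987/2500 ≈ 0.794800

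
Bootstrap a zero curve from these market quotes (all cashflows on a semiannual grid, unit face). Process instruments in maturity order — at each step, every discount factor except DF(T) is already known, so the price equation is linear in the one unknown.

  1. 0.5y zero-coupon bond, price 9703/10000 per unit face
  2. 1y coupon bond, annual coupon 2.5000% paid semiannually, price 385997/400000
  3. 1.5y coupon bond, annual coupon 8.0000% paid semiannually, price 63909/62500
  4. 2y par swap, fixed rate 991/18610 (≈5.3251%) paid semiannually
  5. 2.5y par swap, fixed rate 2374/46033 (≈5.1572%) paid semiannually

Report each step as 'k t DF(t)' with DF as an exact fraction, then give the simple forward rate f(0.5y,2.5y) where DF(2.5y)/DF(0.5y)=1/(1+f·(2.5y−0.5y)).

1 1/2 9703/10000
2 1 9411/10000
3 3/2 9097/10000
4 2 9009/10000
5 5/2 8813/10000
f(0.5y,2.5y) = ((9703/10000)/(8813/10000) − 1)/(2) = 445/8813 ≈ 5.0494%

step 1 [0.5y] zero: DF = P = 9703/10000 ≈ 0.970300
step 2 [1y] bond c/2=1/80: DF=(385997/400000 − 1/80·(0.970300))/(1+1/80) = 9411/10000 ≈ 0.941100
step 3 [1.5y] bond c/2=1/25: DF=(63909/62500 − 1/25·(0.970300+0.941100))/(1+1/25) = 9097/10000 ≈ 0.909700
step 4 [2y] swap r/2=991/37220: DF=(1 − 991/37220·(0.970300+0.941100+0.909700))/(1+991/37220) = 9009/10000 ≈ 0.900900
step 5 [2.5y] swap r/2=1187/46033: DF=(1 − 1187/46033·(0.970300+0.941100+0.909700+0.900900))/(1+1187/46033) = 8813/10000 ≈ 0.881300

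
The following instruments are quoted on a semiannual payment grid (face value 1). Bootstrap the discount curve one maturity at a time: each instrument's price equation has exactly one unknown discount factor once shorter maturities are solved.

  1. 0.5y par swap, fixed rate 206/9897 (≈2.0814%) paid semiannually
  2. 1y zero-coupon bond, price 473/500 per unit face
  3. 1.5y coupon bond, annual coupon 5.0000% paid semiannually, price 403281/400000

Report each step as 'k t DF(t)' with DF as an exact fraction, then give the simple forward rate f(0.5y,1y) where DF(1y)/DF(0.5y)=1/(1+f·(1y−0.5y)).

step 1 [0.5y] swap r/2=103/9897: DF=(1 − 103/9897·(0))/(1+103/9897) = 9897/10000 ≈ 0.989700
step 2 [1y] zero: DF = P = 473/500 ≈ 0.946000
step 3 [1.5y] bond c/2=1/40: DF=(403281/400000 − 1/40·(0.989700+0.946000))/(1+1/40) = 2341/2500 ≈ 0.936400

1 1/2 9897/10000
2 1 473/500
3 3/2 2341/2500
f(0.5y,1y) = ((9897/10000)/(473/500) − 1)/(1/2) = 437/4730 ≈ 9.2389%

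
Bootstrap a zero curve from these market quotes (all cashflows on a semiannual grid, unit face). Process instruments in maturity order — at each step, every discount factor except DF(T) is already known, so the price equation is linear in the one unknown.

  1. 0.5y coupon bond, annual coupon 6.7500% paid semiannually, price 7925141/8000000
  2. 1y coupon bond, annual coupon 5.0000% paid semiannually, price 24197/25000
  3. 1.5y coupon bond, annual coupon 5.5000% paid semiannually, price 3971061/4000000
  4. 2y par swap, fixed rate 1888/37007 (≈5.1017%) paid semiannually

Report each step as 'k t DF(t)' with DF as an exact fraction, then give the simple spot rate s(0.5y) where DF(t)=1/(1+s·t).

step 1 [0.5y] bond c/2=27/800: DF=(7925141/8000000 − 27/800·(0))/(1+27/800) = 9583/10000 ≈ 0.958300
step 2 [1y] bond c/2=1/40: DF=(24197/25000 − 1/40·(0.958300))/(1+1/40) = 9209/10000 ≈ 0.920900
step 3 [1.5y] bond c/2=11/400: DF=(3971061/4000000 − 11/400·(0.958300+0.920900))/(1+11/400) = 9159/10000 ≈ 0.915900
step 4 [2y] swap r/2=944/37007: DF=(1 − 944/37007·(0.958300+0.920900+0.915900))/(1+944/37007) = 566/625 ≈ 0.905600

1 1/2 9583/10000
2 1 9209/10000
3 3/2 9159/10000
4 2 566/625
s(0.5y) = (1/(9583/10000) − 1)/(1/2) = 834/9583 ≈ 8.7029%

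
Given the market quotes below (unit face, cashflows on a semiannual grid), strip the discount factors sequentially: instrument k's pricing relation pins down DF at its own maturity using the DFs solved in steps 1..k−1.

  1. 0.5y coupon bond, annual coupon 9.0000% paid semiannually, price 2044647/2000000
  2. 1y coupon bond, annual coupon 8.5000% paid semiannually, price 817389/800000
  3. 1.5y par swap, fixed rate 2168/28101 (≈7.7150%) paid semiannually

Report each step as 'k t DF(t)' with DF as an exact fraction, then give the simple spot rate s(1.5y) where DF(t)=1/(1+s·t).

1 1/2 9783/10000
2 1 4701/5000
3 3/2 2229/2500
s(1.5y) = (1/(2229/2500) − 1)/(3/2) = 542/6687 ≈ 8.1053%

step 1 [0.5y] bond c/2=9/200: DF=(2044647/2000000 − 9/200·(0))/(1+9/200) = 9783/10000 ≈ 0.978300
step 2 [1y] bond c/2=17/400: DF=(817389/800000 − 17/400·(0.978300))/(1+17/400) = 4701/5000 ≈ 0.940200
step 3 [1.5y] swap r/2=1084/28101: DF=(1 − 1084/28101·(0.978300+0.940200))/(1+1084/28101) = 2229/2500 ≈ 0.891600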